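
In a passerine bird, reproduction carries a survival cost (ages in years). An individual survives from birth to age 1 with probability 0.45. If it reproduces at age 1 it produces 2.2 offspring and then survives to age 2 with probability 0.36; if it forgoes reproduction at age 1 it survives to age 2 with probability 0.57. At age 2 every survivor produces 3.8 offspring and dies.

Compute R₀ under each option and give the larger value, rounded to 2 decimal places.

1.61

breed at age 1: R₀ = 0.45 × (2.2 + 0.36 × 3.8) = 0.45 × 3.5680 = 1.6056
delay to age 2: R₀ = 0.45 × (0.57 × 3.8) = 0.45 × 2.1660 = 0.9747
Higher: breed at age 1 (1.6056).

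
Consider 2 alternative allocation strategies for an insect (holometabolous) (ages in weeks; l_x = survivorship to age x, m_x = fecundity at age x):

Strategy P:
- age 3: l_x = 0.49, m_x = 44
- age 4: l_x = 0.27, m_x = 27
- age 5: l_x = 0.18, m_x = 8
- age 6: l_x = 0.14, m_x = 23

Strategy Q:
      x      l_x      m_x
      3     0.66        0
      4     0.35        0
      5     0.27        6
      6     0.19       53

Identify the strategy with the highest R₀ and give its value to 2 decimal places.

Strategy P: R₀ = 0.49×44 + 0.27×27 + 0.18×8 + 0.14×23 = 33.5100
Strategy Q: R₀ = 0.66×0 + 0.35×0 + 0.27×6 + 0.19×53 = 11.6900
Highest R₀: strategy P with 33.5100.

33.51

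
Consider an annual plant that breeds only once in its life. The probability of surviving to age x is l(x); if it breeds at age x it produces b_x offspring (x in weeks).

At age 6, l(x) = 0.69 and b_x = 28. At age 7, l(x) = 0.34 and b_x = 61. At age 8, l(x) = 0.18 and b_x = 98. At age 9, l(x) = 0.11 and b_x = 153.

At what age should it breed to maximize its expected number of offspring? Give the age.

7

Expected offspring if breeding at age x = l(x) × b_x:
  age 6: 0.69 × 28 = 19.320
  age 7: 0.34 × 61 = 20.740
  age 8: 0.18 × 98 = 17.640
  age 9: 0.11 × 153 = 16.830
Maximum at age 7 (20.740).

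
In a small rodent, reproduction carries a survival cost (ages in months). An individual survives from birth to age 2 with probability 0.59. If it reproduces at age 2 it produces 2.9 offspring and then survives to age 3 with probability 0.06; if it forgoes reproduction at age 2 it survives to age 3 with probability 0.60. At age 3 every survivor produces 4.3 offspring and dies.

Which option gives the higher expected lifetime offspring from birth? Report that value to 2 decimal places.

1.86

breed at age 2: R₀ = 0.59 × (2.9 + 0.06 × 4.3) = 0.59 × 3.1580 = 1.8632
delay to age 3: R₀ = 0.59 × (0.60 × 4.3) = 0.59 × 2.5800 = 1.5222
Higher: breed at age 2 (1.8632).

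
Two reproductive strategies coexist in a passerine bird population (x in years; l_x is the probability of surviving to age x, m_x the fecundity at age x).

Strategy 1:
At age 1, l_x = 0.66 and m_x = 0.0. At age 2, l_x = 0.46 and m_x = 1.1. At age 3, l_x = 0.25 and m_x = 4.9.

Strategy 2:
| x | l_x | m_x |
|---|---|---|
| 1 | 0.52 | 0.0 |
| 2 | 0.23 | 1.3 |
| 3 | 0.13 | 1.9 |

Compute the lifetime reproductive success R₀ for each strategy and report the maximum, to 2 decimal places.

Strategy 1: R₀ = 0.66×0.0 + 0.46×1.1 + 0.25×4.9 = 1.7310
Strategy 2: R₀ = 0.52×0.0 + 0.23×1.3 + 0.13×1.9 = 0.5460
Highest R₀: strategy 1 with 1.7310.

1.73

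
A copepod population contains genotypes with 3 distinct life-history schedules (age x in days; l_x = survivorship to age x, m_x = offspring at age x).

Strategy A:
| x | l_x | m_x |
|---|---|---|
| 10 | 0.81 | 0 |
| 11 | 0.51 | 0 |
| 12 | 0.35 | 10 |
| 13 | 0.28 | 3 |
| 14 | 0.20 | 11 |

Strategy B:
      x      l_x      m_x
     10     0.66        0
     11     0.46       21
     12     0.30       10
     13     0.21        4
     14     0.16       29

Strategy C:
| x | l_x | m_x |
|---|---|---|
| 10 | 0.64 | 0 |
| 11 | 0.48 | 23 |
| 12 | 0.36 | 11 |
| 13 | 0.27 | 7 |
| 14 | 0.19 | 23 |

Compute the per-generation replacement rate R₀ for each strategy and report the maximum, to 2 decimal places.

21.26

Strategy A: R₀ = 0.81×0 + 0.51×0 + 0.35×10 + 0.28×3 + 0.20×11 = 6.5400
Strategy B: R₀ = 0.66×0 + 0.46×21 + 0.30×10 + 0.21×4 + 0.16×29 = 18.1400
Strategy C: R₀ = 0.64×0 + 0.48×23 + 0.36×11 + 0.27×7 + 0.19×23 = 21.2600
Highest R₀: strategy C with 21.2600.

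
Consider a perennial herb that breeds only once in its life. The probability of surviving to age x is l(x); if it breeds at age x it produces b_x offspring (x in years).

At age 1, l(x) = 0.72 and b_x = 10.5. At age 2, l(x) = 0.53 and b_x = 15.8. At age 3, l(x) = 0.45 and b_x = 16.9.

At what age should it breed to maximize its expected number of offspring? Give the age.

2

Expected offspring if breeding at age x = l(x) × b_x:
  age 1: 0.72 × 10.5 = 7.560
  age 2: 0.53 × 15.8 = 8.374
  age 3: 0.45 × 16.9 = 7.605
Maximum at age 2 (8.374).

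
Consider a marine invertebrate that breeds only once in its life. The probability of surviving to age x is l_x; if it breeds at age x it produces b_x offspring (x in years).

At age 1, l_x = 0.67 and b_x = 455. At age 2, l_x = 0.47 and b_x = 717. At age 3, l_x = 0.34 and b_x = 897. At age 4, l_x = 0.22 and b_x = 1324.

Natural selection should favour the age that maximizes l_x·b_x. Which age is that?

2

Expected offspring if breeding at age x = l_x × b_x:
  age 1: 0.67 × 455 = 304.850
  age 2: 0.47 × 717 = 336.990
  age 3: 0.34 × 897 = 304.980
  age 4: 0.22 × 1324 = 291.280
Maximum at age 2 (336.990).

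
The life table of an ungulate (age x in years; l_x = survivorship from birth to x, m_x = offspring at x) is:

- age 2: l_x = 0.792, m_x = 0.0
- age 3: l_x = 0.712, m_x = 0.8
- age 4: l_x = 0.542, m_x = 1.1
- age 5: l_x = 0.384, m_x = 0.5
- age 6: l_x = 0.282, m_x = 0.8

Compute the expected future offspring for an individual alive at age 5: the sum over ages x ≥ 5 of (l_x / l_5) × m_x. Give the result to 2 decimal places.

l_5 = 0.384. Conditional survival from age 5 to x is l_x / l_5.
  x=5: (0.384/0.384) × 0.5 = 0.5000
  x=6: (0.282/0.384) × 0.8 = 0.5875
Sum = 0.5000 + 0.5875 = 1.0875

1.09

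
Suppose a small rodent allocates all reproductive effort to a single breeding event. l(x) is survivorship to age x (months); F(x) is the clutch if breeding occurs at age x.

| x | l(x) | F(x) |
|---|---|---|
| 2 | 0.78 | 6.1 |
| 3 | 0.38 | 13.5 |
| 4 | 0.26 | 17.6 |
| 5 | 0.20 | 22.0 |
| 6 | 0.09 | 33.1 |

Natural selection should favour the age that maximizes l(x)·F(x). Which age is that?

3

Expected offspring if breeding at age x = l(x) × F(x):
  age 2: 0.78 × 6.1 = 4.758
  age 3: 0.38 × 13.5 = 5.130
  age 4: 0.26 × 17.6 = 4.576
  age 5: 0.20 × 22.0 = 4.400
  age 6: 0.09 × 33.1 = 2.979
Maximum at age 3 (5.130).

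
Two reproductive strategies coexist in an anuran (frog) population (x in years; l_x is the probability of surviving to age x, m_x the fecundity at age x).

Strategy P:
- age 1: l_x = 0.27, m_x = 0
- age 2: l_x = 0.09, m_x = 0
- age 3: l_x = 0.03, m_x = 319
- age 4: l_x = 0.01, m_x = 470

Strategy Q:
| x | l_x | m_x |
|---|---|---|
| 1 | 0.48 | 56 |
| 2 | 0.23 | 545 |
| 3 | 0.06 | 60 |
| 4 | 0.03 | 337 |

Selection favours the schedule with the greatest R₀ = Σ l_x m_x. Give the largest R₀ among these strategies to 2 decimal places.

Strategy P: R₀ = 0.27×0 + 0.09×0 + 0.03×319 + 0.01×470 = 14.2700
Strategy Q: R₀ = 0.48×56 + 0.23×545 + 0.06×60 + 0.03×337 = 165.9400
Highest R₀: strategy Q with 165.9400.

165.94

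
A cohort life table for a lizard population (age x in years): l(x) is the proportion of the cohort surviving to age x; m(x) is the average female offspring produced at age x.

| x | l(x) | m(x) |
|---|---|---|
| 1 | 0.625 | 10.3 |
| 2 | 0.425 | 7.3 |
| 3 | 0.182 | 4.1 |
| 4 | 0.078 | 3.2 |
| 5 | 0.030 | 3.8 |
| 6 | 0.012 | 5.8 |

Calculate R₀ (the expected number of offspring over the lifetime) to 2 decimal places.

R₀ = Σ l(x) m(x):
  age 1: 0.625 × 10.3 = 6.4375
  age 2: 0.425 × 7.3 = 3.1025
  age 3: 0.182 × 4.1 = 0.7462
  age 4: 0.078 × 3.2 = 0.2496
  age 5: 0.030 × 3.8 = 0.1140
  age 6: 0.012 × 5.8 = 0.0696
R₀ = 6.4375 + 3.1025 + 0.7462 + 0.2496 + 0.1140 + 0.0696 = 10.7194

10.72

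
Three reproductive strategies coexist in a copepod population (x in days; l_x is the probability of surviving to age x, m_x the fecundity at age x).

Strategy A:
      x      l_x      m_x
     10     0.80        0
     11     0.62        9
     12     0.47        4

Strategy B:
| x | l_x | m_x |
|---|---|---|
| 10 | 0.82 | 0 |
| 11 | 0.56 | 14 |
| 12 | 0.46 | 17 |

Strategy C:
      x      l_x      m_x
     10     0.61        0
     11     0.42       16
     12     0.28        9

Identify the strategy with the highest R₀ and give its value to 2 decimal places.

15.66

Strategy A: R₀ = 0.80×0 + 0.62×9 + 0.47×4 = 7.4600
Strategy B: R₀ = 0.82×0 + 0.56×14 + 0.46×17 = 15.6600
Strategy C: R₀ = 0.61×0 + 0.42×16 + 0.28×9 = 9.2400
Highest R₀: strategy B with 15.6600.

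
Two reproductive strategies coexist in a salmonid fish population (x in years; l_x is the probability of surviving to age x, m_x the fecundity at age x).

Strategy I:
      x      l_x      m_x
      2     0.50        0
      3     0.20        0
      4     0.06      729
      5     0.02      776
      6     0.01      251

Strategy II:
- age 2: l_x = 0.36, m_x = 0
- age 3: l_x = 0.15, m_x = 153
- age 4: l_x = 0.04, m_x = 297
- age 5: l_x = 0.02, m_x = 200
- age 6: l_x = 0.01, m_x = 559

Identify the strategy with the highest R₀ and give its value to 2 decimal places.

Strategy I: R₀ = 0.50×0 + 0.20×0 + 0.06×729 + 0.02×776 + 0.01×251 = 61.7700
Strategy II: R₀ = 0.36×0 + 0.15×153 + 0.04×297 + 0.02×200 + 0.01×559 = 44.4200
Highest R₀: strategy I with 61.7700.

61.77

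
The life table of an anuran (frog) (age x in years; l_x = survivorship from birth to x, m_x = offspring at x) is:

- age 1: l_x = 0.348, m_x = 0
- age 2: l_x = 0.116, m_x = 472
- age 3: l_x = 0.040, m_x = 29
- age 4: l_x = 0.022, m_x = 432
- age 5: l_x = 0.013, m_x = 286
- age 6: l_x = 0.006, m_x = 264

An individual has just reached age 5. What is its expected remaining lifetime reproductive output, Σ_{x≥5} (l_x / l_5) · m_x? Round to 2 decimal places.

407.85

l_5 = 0.013. Conditional survival from age 5 to x is l_x / l_5.
  x=5: (0.013/0.013) × 286 = 286.0000
  x=6: (0.006/0.013) × 264 = 121.8462
Sum = 286.0000 + 121.8462 = 407.8462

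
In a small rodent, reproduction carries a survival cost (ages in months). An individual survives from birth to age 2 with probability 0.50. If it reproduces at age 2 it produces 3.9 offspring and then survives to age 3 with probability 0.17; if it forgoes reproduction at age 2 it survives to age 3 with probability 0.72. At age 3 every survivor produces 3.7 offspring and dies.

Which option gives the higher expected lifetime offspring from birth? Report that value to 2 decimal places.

2.26

breed at age 2: R₀ = 0.50 × (3.9 + 0.17 × 3.7) = 0.50 × 4.5290 = 2.2645
delay to age 3: R₀ = 0.50 × (0.72 × 3.7) = 0.50 × 2.6640 = 1.3320
Higher: breed at age 2 (2.2645).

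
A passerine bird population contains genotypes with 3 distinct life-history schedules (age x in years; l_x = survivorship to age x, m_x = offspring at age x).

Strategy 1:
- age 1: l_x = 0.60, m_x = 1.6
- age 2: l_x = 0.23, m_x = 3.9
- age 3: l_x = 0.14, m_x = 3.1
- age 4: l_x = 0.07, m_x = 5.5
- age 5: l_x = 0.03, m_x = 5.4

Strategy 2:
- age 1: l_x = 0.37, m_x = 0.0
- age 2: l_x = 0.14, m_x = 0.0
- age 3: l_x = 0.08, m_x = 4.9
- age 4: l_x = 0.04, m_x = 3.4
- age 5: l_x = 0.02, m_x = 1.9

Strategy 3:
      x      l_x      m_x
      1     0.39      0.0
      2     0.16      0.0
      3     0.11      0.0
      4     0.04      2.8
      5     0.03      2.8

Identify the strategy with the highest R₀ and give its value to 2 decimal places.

2.84

Strategy 1: R₀ = 0.60×1.6 + 0.23×3.9 + 0.14×3.1 + 0.07×5.5 + 0.03×5.4 = 2.8380
Strategy 2: R₀ = 0.37×0.0 + 0.14×0.0 + 0.08×4.9 + 0.04×3.4 + 0.02×1.9 = 0.5660
Strategy 3: R₀ = 0.39×0.0 + 0.16×0.0 + 0.11×0.0 + 0.04×2.8 + 0.03×2.8 = 0.1960
Highest R₀: strategy 1 with 2.8380.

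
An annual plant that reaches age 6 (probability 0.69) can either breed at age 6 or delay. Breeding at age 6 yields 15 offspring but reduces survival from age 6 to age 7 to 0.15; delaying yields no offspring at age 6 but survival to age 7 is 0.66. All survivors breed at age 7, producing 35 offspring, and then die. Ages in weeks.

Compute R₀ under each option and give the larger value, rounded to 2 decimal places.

breed at age 6: R₀ = 0.69 × (15 + 0.15 × 35) = 0.69 × 20.2500 = 13.9725
delay to age 7: R₀ = 0.69 × (0.66 × 35) = 0.69 × 23.1000 = 15.9390
Higher: delay to age 7 (15.9390).

15.94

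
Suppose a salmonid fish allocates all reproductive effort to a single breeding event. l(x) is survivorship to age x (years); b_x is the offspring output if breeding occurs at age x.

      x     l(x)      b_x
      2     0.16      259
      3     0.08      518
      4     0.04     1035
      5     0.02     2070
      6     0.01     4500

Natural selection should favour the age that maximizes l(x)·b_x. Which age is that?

6

Expected offspring if breeding at age x = l(x) × b_x:
  age 2: 0.16 × 259 = 41.440
  age 3: 0.08 × 518 = 41.440
  age 4: 0.04 × 1035 = 41.400
  age 5: 0.02 × 2070 = 41.400
  age 6: 0.01 × 4500 = 45.000
Maximum at age 6 (45.000).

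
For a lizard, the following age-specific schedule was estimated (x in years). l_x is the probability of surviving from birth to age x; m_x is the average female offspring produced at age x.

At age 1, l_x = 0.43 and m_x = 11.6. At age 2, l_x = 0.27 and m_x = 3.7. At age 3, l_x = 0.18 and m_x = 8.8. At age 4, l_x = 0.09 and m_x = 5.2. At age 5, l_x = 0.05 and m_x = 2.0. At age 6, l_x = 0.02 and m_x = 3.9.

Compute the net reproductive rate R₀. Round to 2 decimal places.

R₀ = Σ l_x m_x:
  age 1: 0.43 × 11.6 = 4.9880
  age 2: 0.27 × 3.7 = 0.9990
  age 3: 0.18 × 8.8 = 1.5840
  age 4: 0.09 × 5.2 = 0.4680
  age 5: 0.05 × 2.0 = 0.1000
  age 6: 0.02 × 3.9 = 0.0780
R₀ = 4.9880 + 0.9990 + 1.5840 + 0.4680 + 0.1000 + 0.0780 = 8.2170

8.22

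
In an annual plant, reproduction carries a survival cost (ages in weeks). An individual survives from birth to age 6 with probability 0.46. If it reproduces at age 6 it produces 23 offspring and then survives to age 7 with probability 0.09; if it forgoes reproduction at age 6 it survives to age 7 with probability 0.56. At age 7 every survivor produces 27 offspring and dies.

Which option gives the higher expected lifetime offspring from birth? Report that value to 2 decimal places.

breed at age 6: R₀ = 0.46 × (23 + 0.09 × 27) = 0.46 × 25.4300 = 11.6978
delay to age 7: R₀ = 0.46 × (0.56 × 27) = 0.46 × 15.1200 = 6.9552
Higher: breed at age 6 (11.6978).

11.70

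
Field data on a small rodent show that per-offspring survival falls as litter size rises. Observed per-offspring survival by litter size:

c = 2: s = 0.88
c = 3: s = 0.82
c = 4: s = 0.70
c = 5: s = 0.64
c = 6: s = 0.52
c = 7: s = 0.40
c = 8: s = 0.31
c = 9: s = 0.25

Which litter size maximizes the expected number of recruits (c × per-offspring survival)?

5

Expected recruits = c × s(c):
  c=2: 2 × 0.88 = 1.760
  c=3: 3 × 0.82 = 2.460
  c=4: 4 × 0.70 = 2.800
  c=5: 5 × 0.64 = 3.200
  c=6: 6 × 0.52 = 3.120
  c=7: 7 × 0.40 = 2.800
  c=8: 8 × 0.31 = 2.480
  c=9: 9 × 0.25 = 2.250
Maximum at c = 5 (3.200 recruits).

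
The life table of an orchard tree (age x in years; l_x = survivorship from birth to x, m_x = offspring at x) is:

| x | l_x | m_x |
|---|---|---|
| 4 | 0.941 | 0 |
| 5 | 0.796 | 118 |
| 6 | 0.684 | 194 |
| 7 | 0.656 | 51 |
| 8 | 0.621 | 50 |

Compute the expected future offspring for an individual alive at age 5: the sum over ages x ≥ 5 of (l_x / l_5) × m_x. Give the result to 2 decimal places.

365.74

l_5 = 0.796. Conditional survival from age 5 to x is l_x / l_5.
  x=5: (0.796/0.796) × 118 = 118.0000
  x=6: (0.684/0.796) × 194 = 166.7035
  x=7: (0.656/0.796) × 51 = 42.0302
  x=8: (0.621/0.796) × 50 = 39.0075
Sum = 118.0000 + 166.7035 + 42.0302 + 39.0075 = 365.7412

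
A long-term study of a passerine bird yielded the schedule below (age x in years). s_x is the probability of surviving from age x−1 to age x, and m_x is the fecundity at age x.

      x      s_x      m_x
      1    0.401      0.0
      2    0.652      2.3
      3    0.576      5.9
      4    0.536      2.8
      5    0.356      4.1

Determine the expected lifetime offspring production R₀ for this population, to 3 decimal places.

Survivorship from birth: l_x = s_1·s_2·…·s_x.
  l_1 = 0.40100
  l_2 = 0.26145
  l_3 = 0.15060
  l_4 = 0.08072
  l_5 = 0.02874
R₀ = Σ l_x m_x:
  age 1: 0.40100 × 0.0 = 0.0000
  age 2: 0.26145 × 2.3 = 0.6013
  age 3: 0.15060 × 5.9 = 0.8885
  age 4: 0.08072 × 2.8 = 0.2260
  age 5: 0.02874 × 4.1 = 0.1178
R₀ = 0.0000 + 0.6013 + 0.8885 + 0.2260 + 0.1178 = 1.8337

1.834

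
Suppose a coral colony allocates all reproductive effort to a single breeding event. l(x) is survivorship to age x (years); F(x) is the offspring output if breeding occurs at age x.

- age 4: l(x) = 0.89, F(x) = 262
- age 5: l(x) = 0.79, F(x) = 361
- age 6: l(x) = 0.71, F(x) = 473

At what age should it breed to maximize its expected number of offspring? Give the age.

Expected offspring if breeding at age x = l(x) × F(x):
  age 4: 0.89 × 262 = 233.180
  age 5: 0.79 × 361 = 285.190
  age 6: 0.71 × 473 = 335.830
Maximum at age 6 (335.830).

6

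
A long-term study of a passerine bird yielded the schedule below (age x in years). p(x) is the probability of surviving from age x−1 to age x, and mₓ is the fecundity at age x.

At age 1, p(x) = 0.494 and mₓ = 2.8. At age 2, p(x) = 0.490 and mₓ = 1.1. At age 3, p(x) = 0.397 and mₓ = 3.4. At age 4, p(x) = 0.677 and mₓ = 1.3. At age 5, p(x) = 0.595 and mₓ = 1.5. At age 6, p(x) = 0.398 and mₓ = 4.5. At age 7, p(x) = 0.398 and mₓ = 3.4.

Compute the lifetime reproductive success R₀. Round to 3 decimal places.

Survivorship from birth: l_x = p_1·p_2·…·p_x.
  l_1 = 0.49400
  l_2 = 0.24206
  l_3 = 0.09610
  l_4 = 0.06506
  l_5 = 0.03871
  l_6 = 0.01541
  l_7 = 0.00613
R₀ = Σ l_x mₓ:
  age 1: 0.49400 × 2.8 = 1.3832
  age 2: 0.24206 × 1.1 = 0.2663
  age 3: 0.09610 × 3.4 = 0.3267
  age 4: 0.06506 × 1.3 = 0.0846
  age 5: 0.03871 × 1.5 = 0.0581
  age 6: 0.01541 × 4.5 = 0.0693
  age 7: 0.00613 × 3.4 = 0.0208
R₀ = 1.3832 + 0.2663 + 0.3267 + 0.0846 + 0.0581 + 0.0693 + 0.0208 = 2.2090

2.209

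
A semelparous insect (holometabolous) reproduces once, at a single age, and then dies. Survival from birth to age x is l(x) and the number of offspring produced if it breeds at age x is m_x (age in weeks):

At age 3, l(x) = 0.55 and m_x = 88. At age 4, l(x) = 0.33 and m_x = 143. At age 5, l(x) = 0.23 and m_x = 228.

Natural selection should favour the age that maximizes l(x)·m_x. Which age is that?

5

Expected offspring if breeding at age x = l(x) × m_x:
  age 3: 0.55 × 88 = 48.400
  age 4: 0.33 × 143 = 47.190
  age 5: 0.23 × 228 = 52.440
Maximum at age 5 (52.440).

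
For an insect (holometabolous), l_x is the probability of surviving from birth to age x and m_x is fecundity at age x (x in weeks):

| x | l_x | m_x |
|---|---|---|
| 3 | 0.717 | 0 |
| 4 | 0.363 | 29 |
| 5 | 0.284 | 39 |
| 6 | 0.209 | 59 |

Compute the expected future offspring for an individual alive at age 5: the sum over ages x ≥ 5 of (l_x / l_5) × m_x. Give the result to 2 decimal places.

82.42

l_5 = 0.284. Conditional survival from age 5 to x is l_x / l_5.
  x=5: (0.284/0.284) × 39 = 39.0000
  x=6: (0.209/0.284) × 59 = 43.4190
Sum = 39.0000 + 43.4190 = 82.4190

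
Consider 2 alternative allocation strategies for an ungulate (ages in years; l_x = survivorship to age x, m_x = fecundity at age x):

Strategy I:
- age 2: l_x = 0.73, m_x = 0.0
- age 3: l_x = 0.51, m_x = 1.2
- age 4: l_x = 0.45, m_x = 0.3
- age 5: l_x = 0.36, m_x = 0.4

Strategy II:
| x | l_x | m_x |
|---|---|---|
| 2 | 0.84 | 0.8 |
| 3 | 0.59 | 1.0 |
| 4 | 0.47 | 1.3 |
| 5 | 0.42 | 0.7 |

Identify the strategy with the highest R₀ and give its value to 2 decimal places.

Strategy I: R₀ = 0.73×0.0 + 0.51×1.2 + 0.45×0.3 + 0.36×0.4 = 0.8910
Strategy II: R₀ = 0.84×0.8 + 0.59×1.0 + 0.47×1.3 + 0.42×0.7 = 2.1670
Highest R₀: strategy II with 2.1670.

2.17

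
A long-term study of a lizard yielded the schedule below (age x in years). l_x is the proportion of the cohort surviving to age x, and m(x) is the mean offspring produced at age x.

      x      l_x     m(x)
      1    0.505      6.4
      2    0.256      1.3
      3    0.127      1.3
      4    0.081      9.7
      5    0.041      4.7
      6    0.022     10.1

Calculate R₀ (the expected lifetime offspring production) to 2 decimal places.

R₀ = Σ l_x m(x):
  age 1: 0.505 × 6.4 = 3.2320
  age 2: 0.256 × 1.3 = 0.3328
  age 3: 0.127 × 1.3 = 0.1651
  age 4: 0.081 × 9.7 = 0.7857
  age 5: 0.041 × 4.7 = 0.1927
  age 6: 0.022 × 10.1 = 0.2222
R₀ = 3.2320 + 0.3328 + 0.1651 + 0.7857 + 0.1927 + 0.2222 = 4.9305

4.93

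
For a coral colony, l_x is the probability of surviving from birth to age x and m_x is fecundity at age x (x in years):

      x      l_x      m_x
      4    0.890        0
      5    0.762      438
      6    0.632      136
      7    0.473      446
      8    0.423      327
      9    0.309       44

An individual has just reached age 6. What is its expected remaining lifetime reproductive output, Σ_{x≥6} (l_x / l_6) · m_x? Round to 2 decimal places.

l_6 = 0.632. Conditional survival from age 6 to x is l_x / l_6.
  x=6: (0.632/0.632) × 136 = 136.0000
  x=7: (0.473/0.632) × 446 = 333.7943
  x=8: (0.423/0.632) × 327 = 218.8623
  x=9: (0.309/0.632) × 44 = 21.5127
Sum = 136.0000 + 333.7943 + 218.8623 + 21.5127 = 710.1693

710.17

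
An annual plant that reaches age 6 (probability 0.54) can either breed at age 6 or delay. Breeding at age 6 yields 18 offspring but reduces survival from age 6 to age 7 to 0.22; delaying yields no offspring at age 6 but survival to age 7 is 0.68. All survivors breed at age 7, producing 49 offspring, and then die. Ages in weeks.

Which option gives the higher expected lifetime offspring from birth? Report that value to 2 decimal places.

17.99

breed at age 6: R₀ = 0.54 × (18 + 0.22 × 49) = 0.54 × 28.7800 = 15.5412
delay to age 7: R₀ = 0.54 × (0.68 × 49) = 0.54 × 33.3200 = 17.9928
Higher: delay to age 7 (17.9928).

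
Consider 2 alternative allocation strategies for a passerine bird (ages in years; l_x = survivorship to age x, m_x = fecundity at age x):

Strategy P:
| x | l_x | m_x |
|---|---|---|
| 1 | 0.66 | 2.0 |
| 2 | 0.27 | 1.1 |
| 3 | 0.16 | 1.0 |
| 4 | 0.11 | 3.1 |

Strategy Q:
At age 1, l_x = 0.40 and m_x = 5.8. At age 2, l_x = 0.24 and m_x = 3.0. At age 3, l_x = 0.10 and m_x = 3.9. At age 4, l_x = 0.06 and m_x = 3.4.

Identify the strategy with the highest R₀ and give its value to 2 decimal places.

Strategy P: R₀ = 0.66×2.0 + 0.27×1.1 + 0.16×1.0 + 0.11×3.1 = 2.1180
Strategy Q: R₀ = 0.40×5.8 + 0.24×3.0 + 0.10×3.9 + 0.06×3.4 = 3.6340
Highest R₀: strategy Q with 3.6340.

3.63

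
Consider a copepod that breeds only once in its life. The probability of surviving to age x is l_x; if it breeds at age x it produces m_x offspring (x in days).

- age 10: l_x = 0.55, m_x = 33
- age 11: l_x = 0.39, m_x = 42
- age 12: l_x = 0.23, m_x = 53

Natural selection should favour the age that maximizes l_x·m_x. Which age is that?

Expected offspring if breeding at age x = l_x × m_x:
  age 10: 0.55 × 33 = 18.150
  age 11: 0.39 × 42 = 16.380
  age 12: 0.23 × 53 = 12.190
Maximum at age 10 (18.150).

10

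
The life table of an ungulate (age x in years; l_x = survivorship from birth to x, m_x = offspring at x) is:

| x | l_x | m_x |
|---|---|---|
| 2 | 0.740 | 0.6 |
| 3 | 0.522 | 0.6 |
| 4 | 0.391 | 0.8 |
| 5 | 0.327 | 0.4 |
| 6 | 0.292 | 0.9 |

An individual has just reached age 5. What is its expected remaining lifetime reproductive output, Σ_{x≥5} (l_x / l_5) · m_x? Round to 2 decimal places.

1.20

l_5 = 0.327. Conditional survival from age 5 to x is l_x / l_5.
  x=5: (0.327/0.327) × 0.4 = 0.4000
  x=6: (0.292/0.327) × 0.9 = 0.8037
Sum = 0.4000 + 0.8037 = 1.2037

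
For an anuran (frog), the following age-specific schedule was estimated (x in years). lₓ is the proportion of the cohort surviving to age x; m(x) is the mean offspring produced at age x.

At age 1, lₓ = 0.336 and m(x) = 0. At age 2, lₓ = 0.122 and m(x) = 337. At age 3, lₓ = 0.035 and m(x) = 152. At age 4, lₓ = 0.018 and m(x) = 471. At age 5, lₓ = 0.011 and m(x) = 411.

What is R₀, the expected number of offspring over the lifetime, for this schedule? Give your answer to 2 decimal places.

R₀ = Σ lₓ m(x):
  age 1: 0.336 × 0 = 0.0000
  age 2: 0.122 × 337 = 41.1140
  age 3: 0.035 × 152 = 5.3200
  age 4: 0.018 × 471 = 8.4780
  age 5: 0.011 × 411 = 4.5210
R₀ = 0.0000 + 41.1140 + 5.3200 + 8.4780 + 4.5210 = 59.4330

59.43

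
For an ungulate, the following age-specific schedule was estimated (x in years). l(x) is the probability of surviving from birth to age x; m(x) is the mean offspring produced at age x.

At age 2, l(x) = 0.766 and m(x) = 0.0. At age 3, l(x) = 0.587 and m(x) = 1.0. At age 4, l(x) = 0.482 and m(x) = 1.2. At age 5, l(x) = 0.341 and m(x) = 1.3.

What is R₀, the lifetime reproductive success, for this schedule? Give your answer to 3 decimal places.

R₀ = Σ l(x) m(x):
  age 2: 0.766 × 0.0 = 0.0000
  age 3: 0.587 × 1.0 = 0.5870
  age 4: 0.482 × 1.2 = 0.5784
  age 5: 0.341 × 1.3 = 0.4433
R₀ = 0.0000 + 0.5870 + 0.5784 + 0.4433 = 1.6087

1.609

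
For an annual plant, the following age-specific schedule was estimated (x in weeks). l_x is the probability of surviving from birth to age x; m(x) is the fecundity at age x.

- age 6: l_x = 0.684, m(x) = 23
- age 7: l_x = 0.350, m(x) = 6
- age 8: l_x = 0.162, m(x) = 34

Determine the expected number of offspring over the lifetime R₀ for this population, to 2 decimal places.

23.34

R₀ = Σ l_x m(x):
  age 6: 0.684 × 23 = 15.7320
  age 7: 0.350 × 6 = 2.1000
  age 8: 0.162 × 34 = 5.5080
R₀ = 15.7320 + 2.1000 + 5.5080 = 23.3400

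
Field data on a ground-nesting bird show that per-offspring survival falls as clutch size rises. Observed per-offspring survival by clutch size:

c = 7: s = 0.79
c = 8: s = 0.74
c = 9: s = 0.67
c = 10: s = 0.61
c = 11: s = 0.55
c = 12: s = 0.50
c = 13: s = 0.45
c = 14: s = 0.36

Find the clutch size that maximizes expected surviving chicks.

10

Expected surviving chicks = c × s(c):
  c=7: 7 × 0.79 = 5.530
  c=8: 8 × 0.74 = 5.920
  c=9: 9 × 0.67 = 6.030
  c=10: 10 × 0.61 = 6.100
  c=11: 11 × 0.55 = 6.050
  c=12: 12 × 0.50 = 6.000
  c=13: 13 × 0.45 = 5.850
  c=14: 14 × 0.36 = 5.040
Maximum at c = 10 (6.100 surviving chicks).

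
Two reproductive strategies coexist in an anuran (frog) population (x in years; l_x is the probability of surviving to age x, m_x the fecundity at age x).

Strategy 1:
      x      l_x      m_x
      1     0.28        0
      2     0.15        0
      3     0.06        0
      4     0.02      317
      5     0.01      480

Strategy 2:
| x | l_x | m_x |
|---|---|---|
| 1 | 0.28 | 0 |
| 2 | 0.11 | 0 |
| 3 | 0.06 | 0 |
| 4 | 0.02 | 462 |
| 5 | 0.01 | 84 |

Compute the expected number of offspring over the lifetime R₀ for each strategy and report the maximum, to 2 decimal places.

Strategy 1: R₀ = 0.28×0 + 0.15×0 + 0.06×0 + 0.02×317 + 0.01×480 = 11.1400
Strategy 2: R₀ = 0.28×0 + 0.11×0 + 0.06×0 + 0.02×462 + 0.01×84 = 10.0800
Highest R₀: strategy 1 with 11.1400.

11.14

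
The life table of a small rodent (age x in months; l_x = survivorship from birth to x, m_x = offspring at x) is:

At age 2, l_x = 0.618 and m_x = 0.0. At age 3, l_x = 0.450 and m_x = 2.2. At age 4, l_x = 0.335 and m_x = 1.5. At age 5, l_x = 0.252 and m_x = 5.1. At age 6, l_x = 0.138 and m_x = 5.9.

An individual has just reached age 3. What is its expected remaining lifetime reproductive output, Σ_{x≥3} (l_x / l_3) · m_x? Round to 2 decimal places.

l_3 = 0.450. Conditional survival from age 3 to x is l_x / l_3.
  x=3: (0.450/0.450) × 2.2 = 2.2000
  x=4: (0.335/0.450) × 1.5 = 1.1167
  x=5: (0.252/0.450) × 5.1 = 2.8560
  x=6: (0.138/0.450) × 5.9 = 1.8093
Sum = 2.2000 + 1.1167 + 2.8560 + 1.8093 = 7.9820

7.98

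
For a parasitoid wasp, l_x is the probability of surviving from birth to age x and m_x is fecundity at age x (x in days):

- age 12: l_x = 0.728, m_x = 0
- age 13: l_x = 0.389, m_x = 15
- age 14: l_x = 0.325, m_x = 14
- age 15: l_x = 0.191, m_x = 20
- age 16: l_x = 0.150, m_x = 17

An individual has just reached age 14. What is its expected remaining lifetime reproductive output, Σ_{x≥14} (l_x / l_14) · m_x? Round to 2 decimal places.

33.60

l_14 = 0.325. Conditional survival from age 14 to x is l_x / l_14.
  x=14: (0.325/0.325) × 14 = 14.0000
  x=15: (0.191/0.325) × 20 = 11.7538
  x=16: (0.150/0.325) × 17 = 7.8462
Sum = 14.0000 + 11.7538 + 7.8462 = 33.6000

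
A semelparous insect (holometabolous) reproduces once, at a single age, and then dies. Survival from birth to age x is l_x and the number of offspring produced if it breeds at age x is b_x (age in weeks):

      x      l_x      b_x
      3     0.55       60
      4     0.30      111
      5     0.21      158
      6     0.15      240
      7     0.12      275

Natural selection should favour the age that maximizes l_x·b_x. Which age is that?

Expected offspring if breeding at age x = l_x × b_x:
  age 3: 0.55 × 60 = 33.000
  age 4: 0.30 × 111 = 33.300
  age 5: 0.21 × 158 = 33.180
  age 6: 0.15 × 240 = 36.000
  age 7: 0.12 × 275 = 33.000
Maximum at age 6 (36.000).

6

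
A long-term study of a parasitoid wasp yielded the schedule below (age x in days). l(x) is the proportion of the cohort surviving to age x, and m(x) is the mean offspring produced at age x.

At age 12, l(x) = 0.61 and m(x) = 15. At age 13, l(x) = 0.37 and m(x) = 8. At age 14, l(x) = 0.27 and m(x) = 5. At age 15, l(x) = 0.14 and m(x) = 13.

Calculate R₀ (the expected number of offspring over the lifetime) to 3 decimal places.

15.280

R₀ = Σ l(x) m(x):
  age 12: 0.61 × 15 = 9.1500
  age 13: 0.37 × 8 = 2.9600
  age 14: 0.27 × 5 = 1.3500
  age 15: 0.14 × 13 = 1.8200
R₀ = 9.1500 + 2.9600 + 1.3500 + 1.8200 = 15.2800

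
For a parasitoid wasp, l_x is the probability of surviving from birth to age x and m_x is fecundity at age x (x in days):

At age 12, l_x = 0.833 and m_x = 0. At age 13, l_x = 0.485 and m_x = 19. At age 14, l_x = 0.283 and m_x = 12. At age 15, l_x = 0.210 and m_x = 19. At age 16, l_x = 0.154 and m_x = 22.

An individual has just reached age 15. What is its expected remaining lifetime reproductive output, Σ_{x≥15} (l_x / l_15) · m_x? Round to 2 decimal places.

l_15 = 0.210. Conditional survival from age 15 to x is l_x / l_15.
  x=15: (0.210/0.210) × 19 = 19.0000
  x=16: (0.154/0.210) × 22 = 16.1333
Sum = 19.0000 + 16.1333 = 35.1333

35.13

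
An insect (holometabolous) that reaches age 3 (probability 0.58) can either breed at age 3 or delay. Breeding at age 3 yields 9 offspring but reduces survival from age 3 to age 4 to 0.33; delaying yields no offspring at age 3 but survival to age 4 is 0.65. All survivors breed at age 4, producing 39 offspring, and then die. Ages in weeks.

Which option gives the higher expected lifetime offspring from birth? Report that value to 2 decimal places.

14.70

breed at age 3: R₀ = 0.58 × (9 + 0.33 × 39) = 0.58 × 21.8700 = 12.6846
delay to age 4: R₀ = 0.58 × (0.65 × 39) = 0.58 × 25.3500 = 14.7030
Higher: delay to age 4 (14.7030).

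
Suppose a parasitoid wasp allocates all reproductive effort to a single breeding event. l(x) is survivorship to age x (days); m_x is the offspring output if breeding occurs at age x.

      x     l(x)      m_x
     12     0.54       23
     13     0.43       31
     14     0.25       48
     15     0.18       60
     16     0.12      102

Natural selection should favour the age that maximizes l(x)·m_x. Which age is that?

13

Expected offspring if breeding at age x = l(x) × m_x:
  age 12: 0.54 × 23 = 12.420
  age 13: 0.43 × 31 = 13.330
  age 14: 0.25 × 48 = 12.000
  age 15: 0.18 × 60 = 10.800
  age 16: 0.12 × 102 = 12.240
Maximum at age 13 (13.330).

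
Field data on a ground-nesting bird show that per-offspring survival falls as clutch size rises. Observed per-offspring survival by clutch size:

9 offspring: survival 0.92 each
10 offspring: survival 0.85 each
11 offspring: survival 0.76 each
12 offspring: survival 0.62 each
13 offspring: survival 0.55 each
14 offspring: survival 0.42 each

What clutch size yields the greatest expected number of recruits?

Expected recruits = c × s(c):
  c=9: 9 × 0.92 = 8.280
  c=10: 10 × 0.85 = 8.500
  c=11: 11 × 0.76 = 8.360
  c=12: 12 × 0.62 = 7.440
  c=13: 13 × 0.55 = 7.150
  c=14: 14 × 0.42 = 5.880
Maximum at c = 10 (8.500 recruits).

10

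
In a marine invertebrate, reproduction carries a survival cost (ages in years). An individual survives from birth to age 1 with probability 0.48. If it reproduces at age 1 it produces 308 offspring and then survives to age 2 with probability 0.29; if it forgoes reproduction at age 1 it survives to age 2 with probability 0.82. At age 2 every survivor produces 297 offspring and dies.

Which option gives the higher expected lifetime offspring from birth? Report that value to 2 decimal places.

189.18

breed at age 1: R₀ = 0.48 × (308 + 0.29 × 297) = 0.48 × 394.1300 = 189.1824
delay to age 2: R₀ = 0.48 × (0.82 × 297) = 0.48 × 243.5400 = 116.8992
Higher: breed at age 1 (189.1824).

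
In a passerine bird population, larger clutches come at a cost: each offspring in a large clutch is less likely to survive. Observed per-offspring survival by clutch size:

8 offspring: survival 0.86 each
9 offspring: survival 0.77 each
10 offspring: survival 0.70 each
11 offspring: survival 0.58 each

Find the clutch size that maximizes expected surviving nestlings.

10

Expected surviving nestlings = c × s(c):
  c=8: 8 × 0.86 = 6.880
  c=9: 9 × 0.77 = 6.930
  c=10: 10 × 0.70 = 7.000
  c=11: 11 × 0.58 = 6.380
Maximum at c = 10 (7.000 surviving nestlings).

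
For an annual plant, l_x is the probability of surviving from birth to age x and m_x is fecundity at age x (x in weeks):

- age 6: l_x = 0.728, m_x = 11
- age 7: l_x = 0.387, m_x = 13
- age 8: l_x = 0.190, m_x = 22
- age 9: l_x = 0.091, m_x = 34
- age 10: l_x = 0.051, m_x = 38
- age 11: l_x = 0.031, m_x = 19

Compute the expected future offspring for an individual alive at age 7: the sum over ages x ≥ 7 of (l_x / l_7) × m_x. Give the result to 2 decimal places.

38.33

l_7 = 0.387. Conditional survival from age 7 to x is l_x / l_7.
  x=7: (0.387/0.387) × 13 = 13.0000
  x=8: (0.190/0.387) × 22 = 10.8010
  x=9: (0.091/0.387) × 34 = 7.9948
  x=10: (0.051/0.387) × 38 = 5.0078
  x=11: (0.031/0.387) × 19 = 1.5220
Sum = 13.0000 + 10.8010 + 7.9948 + 5.0078 + 1.5220 = 38.3256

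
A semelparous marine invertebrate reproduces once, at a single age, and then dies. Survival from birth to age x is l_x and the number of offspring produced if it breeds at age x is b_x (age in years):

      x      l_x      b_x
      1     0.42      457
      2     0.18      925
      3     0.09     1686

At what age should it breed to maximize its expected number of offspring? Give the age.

Expected offspring if breeding at age x = l_x × b_x:
  age 1: 0.42 × 457 = 191.940
  age 2: 0.18 × 925 = 166.500
  age 3: 0.09 × 1686 = 151.740
Maximum at age 1 (191.940).

1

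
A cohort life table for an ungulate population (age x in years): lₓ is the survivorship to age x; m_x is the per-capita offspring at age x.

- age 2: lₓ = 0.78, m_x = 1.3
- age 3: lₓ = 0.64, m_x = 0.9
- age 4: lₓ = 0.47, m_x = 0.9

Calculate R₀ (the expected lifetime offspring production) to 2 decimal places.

R₀ = Σ lₓ m_x:
  age 2: 0.78 × 1.3 = 1.0140
  age 3: 0.64 × 0.9 = 0.5760
  age 4: 0.47 × 0.9 = 0.4230
R₀ = 1.0140 + 0.5760 + 0.4230 = 2.0130

2.01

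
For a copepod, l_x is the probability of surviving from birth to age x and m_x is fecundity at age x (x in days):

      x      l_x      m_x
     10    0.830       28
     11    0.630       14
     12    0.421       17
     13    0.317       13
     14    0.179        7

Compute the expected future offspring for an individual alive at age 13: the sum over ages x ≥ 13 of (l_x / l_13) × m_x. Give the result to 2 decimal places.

l_13 = 0.317. Conditional survival from age 13 to x is l_x / l_13.
  x=13: (0.317/0.317) × 13 = 13.0000
  x=14: (0.179/0.317) × 7 = 3.9527
Sum = 13.0000 + 3.9527 = 16.9527

16.95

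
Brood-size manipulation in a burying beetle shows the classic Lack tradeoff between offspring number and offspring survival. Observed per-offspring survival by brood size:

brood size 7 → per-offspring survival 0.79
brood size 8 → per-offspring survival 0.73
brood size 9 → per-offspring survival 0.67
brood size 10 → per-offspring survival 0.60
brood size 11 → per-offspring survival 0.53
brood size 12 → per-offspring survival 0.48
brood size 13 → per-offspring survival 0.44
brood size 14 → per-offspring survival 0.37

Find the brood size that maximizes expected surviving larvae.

Expected surviving larvae = c × s(c):
  c=7: 7 × 0.79 = 5.530
  c=8: 8 × 0.73 = 5.840
  c=9: 9 × 0.67 = 6.030
  c=10: 10 × 0.60 = 6.000
  c=11: 11 × 0.53 = 5.830
  c=12: 12 × 0.48 = 5.760
  c=13: 13 × 0.44 = 5.720
  c=14: 14 × 0.37 = 5.180
Maximum at c = 9 (6.030 surviving larvae).

9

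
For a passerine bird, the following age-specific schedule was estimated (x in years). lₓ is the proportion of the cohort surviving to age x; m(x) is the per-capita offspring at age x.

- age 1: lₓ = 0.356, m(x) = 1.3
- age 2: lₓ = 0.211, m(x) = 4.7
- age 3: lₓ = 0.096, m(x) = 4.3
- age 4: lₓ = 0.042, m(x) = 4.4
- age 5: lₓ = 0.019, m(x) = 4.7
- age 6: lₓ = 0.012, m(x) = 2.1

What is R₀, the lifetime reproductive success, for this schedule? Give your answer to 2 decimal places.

R₀ = Σ lₓ m(x):
  age 1: 0.356 × 1.3 = 0.4628
  age 2: 0.211 × 4.7 = 0.9917
  age 3: 0.096 × 4.3 = 0.4128
  age 4: 0.042 × 4.4 = 0.1848
  age 5: 0.019 × 4.7 = 0.0893
  age 6: 0.012 × 2.1 = 0.0252
R₀ = 0.4628 + 0.9917 + 0.4128 + 0.1848 + 0.0893 + 0.0252 = 2.1666

2.17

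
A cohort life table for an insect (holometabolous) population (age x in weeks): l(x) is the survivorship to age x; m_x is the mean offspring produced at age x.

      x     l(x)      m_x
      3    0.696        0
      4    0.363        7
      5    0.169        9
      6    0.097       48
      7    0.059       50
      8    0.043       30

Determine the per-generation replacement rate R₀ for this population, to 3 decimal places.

12.958

R₀ = Σ l(x) m_x:
  age 3: 0.696 × 0 = 0.0000
  age 4: 0.363 × 7 = 2.5410
  age 5: 0.169 × 9 = 1.5210
  age 6: 0.097 × 48 = 4.6560
  age 7: 0.059 × 50 = 2.9500
  age 8: 0.043 × 30 = 1.2900
R₀ = 0.0000 + 2.5410 + 1.5210 + 4.6560 + 2.9500 + 1.2900 = 12.9580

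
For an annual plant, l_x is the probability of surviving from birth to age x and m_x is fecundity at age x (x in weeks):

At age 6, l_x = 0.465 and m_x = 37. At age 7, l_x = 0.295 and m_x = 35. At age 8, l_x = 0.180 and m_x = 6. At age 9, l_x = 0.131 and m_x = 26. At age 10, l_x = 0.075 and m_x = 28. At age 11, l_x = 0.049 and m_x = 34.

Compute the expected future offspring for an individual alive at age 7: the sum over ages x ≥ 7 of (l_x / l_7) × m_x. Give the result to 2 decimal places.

l_7 = 0.295. Conditional survival from age 7 to x is l_x / l_7.
  x=7: (0.295/0.295) × 35 = 35.0000
  x=8: (0.180/0.295) × 6 = 3.6610
  x=9: (0.131/0.295) × 26 = 11.5458
  x=10: (0.075/0.295) × 28 = 7.1186
  x=11: (0.049/0.295) × 34 = 5.6475
Sum = 35.0000 + 3.6610 + 11.5458 + 7.1186 + 5.6475 = 62.9729

62.97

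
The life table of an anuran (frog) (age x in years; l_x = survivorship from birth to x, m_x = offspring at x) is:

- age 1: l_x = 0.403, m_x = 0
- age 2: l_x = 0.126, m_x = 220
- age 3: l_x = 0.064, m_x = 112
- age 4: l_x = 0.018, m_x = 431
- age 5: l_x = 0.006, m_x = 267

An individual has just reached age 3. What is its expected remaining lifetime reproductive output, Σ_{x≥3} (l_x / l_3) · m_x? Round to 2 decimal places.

l_3 = 0.064. Conditional survival from age 3 to x is l_x / l_3.
  x=3: (0.064/0.064) × 112 = 112.0000
  x=4: (0.018/0.064) × 431 = 121.2188
  x=5: (0.006/0.064) × 267 = 25.0312
Sum = 112.0000 + 121.2188 + 25.0312 = 258.2500

258.25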